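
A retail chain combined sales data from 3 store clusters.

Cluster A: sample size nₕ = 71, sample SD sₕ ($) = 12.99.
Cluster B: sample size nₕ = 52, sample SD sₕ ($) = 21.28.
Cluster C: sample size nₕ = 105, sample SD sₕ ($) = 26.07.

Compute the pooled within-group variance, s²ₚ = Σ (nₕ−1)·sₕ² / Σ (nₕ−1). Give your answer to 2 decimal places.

Degrees of freedom: 70 + 51 + 104 = 225.
Σ(nₕ−1)sₕ² = 70·168.7401 + 51·452.8384 + 104·679.6449 = 105589.635.
s²ₚ = 105589.635 / 225 = 469.2873... → 469.29.

469.29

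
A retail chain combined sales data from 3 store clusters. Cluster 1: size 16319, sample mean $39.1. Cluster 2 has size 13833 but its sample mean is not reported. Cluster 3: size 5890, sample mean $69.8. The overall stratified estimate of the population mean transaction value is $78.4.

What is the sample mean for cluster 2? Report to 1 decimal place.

128.4

Σ Nₕx̄ₕ = N·μ, so 13833·x̄_2 = 36042·78.4 − (16319·39.1 + 5890·69.8).
= 2825692.8 − 1049194.9 = 1776497.9.
x̄_2 = 1776497.9 / 13833 = 128.425... → 128.4.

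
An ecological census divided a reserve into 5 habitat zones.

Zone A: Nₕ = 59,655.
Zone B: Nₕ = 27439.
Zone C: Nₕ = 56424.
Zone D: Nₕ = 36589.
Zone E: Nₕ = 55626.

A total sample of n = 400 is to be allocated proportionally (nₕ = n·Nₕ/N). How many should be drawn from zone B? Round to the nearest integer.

Share of zone B = 27439/235733 = 0.11640.
Allocate 400 × 0.11640 = 46.559... → 47.

47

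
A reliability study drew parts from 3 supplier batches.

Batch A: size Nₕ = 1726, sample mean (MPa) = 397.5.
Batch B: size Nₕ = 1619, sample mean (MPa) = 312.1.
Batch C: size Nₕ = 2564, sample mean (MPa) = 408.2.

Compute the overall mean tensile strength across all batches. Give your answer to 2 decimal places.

N = 5909; weights Wₕ = Nₕ/N = (0.2921, 0.2740, 0.4339).
x̄_st = Σ Wₕ·x̄ₕ = 0.2921·397.5 + 0.2740·312.1 + 0.4339·408.2 ≈ 378.7442...
→ 378.74.

378.74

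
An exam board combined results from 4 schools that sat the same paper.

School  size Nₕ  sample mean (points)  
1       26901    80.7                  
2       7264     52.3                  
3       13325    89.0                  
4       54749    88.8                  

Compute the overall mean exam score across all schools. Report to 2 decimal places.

x̄_st = (Σ Nₕx̄ₕ) / (Σ Nₕ) = (26901·80.7 + 7264·52.3 + 13325·89.0 + 54749·88.8) / 102239
= 8598454.1 / 102239 = 84.1015... → 84.10.

84.10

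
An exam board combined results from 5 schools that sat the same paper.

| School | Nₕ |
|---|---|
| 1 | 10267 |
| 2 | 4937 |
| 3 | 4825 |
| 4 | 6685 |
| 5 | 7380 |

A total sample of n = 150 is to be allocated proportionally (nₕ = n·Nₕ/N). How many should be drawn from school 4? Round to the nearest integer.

N = 10267 + 4937 + 4825 + 6685 + 7380 = 34094.
n_4 = 150·6685/34094 = 29.411... → 29.

29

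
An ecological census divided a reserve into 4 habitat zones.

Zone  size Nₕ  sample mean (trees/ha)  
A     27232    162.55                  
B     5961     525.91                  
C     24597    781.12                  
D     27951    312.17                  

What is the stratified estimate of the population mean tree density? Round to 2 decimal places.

414.04

N = 27232 + 5961 + 24597 + 27951 = 85741.
Weight each subgroup mean by Nₕ/N and sum.
Σ Nₕx̄ₕ = 27232·162.55 + 5961·525.91 + 24597·781.12 + 27951·312.17 = 4426561.6 + 3134949.51 + 19213208.64 + 8725463.67 = 35500183.42.
Divide by N: 35500183.42 / 85741 = 414.0398... → 414.04.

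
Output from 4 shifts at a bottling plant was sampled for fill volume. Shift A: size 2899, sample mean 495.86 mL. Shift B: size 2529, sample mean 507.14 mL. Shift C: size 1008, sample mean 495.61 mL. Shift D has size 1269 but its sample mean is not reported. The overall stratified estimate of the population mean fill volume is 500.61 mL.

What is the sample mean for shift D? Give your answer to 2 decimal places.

502.42

Σ Nₕx̄ₕ = N·μ, so 1269·x̄_D = 7705·500.61 − (2899·495.86 + 2529·507.14 + 1008·495.61).
= 3857200.05 − 3219630.08 = 637569.97.
x̄_D = 637569.97 / 1269 = 502.4192... → 502.42.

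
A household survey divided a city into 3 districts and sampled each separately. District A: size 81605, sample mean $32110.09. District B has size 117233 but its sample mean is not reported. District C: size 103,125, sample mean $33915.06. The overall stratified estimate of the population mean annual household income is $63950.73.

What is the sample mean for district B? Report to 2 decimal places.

112535.89

Σ Nₕx̄ₕ = N·μ, so 117233·x̄_B = 301963·63950.73 − (81605·32110.09 + 103125·33915.06).
= 19310754282.99 − 6117834456.95 = 13192919826.04.
x̄_B = 13192919826.04 / 117233 = 112535.8886... → 112535.89.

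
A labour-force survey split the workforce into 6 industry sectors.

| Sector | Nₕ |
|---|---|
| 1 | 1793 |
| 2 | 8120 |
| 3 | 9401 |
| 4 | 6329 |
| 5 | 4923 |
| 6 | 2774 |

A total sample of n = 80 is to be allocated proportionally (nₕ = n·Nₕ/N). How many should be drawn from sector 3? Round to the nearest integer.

Share of sector 3 = 9401/33340 = 0.28197.
Allocate 80 × 0.28197 = 22.558... → 23.

23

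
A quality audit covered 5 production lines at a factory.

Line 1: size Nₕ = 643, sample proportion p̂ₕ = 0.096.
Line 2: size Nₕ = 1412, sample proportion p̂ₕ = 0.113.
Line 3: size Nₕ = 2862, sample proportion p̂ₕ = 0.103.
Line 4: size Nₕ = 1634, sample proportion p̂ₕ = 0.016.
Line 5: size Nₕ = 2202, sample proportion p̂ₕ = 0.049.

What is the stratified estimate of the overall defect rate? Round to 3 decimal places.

N = 643 + 1412 + 2862 + 1634 + 2202 = 8753.
Overall proportion = Σ (Nₕ/N)·p̂ₕ.
Σ Nₕp̂ₕ = 61.728 + 159.556 + 294.786 + 26.144 + 107.898 = 650.112.
650.112 / 8753 = 0.07427... → 0.074.

0.074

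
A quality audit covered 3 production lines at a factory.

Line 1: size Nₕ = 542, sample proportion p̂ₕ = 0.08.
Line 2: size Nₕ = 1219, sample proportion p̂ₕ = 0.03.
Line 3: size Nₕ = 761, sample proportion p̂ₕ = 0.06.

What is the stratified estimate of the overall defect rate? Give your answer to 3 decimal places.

0.050

N = 542 + 1219 + 761 = 2522.
Overall proportion = Σ (Nₕ/N)·p̂ₕ.
Σ Nₕp̂ₕ = 43.36 + 36.57 + 45.66 = 125.59.
125.59 / 2522 = 0.04980... → 0.050.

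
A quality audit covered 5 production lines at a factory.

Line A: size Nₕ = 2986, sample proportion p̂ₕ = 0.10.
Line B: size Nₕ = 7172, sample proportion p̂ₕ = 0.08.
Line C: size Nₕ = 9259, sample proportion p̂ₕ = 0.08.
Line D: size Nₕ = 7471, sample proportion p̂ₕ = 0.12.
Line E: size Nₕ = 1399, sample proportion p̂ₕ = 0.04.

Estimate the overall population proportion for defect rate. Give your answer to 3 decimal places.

Wₕ = Nₕ/N with N = 28287: 0.1056, 0.2535, 0.3273, 0.2641, 0.0495.
p̂_st = 0.1056·0.10 + 0.2535·0.08 + 0.3273·0.08 + 0.2641·0.12 + 0.0495·0.04 ≈ 0.09070... → 0.091.

0.091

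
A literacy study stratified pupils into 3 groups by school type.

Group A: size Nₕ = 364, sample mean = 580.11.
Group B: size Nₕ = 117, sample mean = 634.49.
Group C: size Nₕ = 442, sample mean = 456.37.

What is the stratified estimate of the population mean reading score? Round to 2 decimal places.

527.75

x̄_st = (Σ Nₕx̄ₕ) / (Σ Nₕ) = (364·580.11 + 117·634.49 + 442·456.37) / 923
= 487110.91 / 923 = 527.7475... → 527.75.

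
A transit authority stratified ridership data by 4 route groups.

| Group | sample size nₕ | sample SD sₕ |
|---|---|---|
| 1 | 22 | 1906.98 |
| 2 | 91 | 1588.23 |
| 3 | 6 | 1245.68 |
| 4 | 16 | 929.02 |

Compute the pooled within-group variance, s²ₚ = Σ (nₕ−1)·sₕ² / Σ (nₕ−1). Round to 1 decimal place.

1: (22−1)·1906.98² = 21·3636572.7204 = 76368027.1284
2: (91−1)·1588.23² = 90·2522474.5329 = 227022707.961
3: (6−1)·1245.68² = 5·1551718.6624 = 7758593.312
4: (16−1)·929.02² = 15·863078.1604 = 12946172.406
Numerator = 324095500.8074; denominator = Σ(nₕ−1) = 131.
s²ₚ = 324095500.8074/131 = 2474011.457... → 2474011.5.

2474011.5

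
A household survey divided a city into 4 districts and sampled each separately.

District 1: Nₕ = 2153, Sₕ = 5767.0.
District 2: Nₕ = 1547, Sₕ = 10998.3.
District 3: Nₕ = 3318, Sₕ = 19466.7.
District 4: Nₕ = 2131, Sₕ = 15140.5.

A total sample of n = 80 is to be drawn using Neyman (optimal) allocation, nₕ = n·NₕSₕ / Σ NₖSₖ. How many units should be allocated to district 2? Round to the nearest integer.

11

Σ NₕSₕ = 2153·5767.0 + 1547·10998.3 + 3318·19466.7 + 2131·15140.5 = 126285637.2.
Share for 2: 17014370.1/126285637.2 = 0.13473.
n_2 = 80 × 0.13473 = 10.778... → 11.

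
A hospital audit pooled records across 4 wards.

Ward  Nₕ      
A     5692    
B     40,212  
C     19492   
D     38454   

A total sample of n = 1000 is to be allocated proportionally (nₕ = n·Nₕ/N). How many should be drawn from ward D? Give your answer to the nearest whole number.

Share of ward D = 38454/103850 = 0.37028.
Allocate 1000 × 0.37028 = 370.284... → 370.

370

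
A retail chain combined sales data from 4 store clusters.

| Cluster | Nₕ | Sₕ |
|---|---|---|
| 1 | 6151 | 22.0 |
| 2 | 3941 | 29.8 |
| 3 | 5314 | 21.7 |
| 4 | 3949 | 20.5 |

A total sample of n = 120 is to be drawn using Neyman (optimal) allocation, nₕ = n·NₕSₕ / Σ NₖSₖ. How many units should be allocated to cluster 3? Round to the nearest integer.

Σ NₕSₕ = 6151·22.0 + 3941·29.8 + 5314·21.7 + 3949·20.5 = 449032.1.
Share for 3: 115313.8/449032.1 = 0.25681.
n_3 = 120 × 0.25681 = 30.817... → 31.

31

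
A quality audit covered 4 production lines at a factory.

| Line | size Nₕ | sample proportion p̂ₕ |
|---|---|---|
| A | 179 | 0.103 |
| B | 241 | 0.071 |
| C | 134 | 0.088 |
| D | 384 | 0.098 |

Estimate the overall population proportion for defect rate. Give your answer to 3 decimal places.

N = 179 + 241 + 134 + 384 = 938.
Overall proportion = Σ (Nₕ/N)·p̂ₕ.
Σ Nₕp̂ₕ = 18.437 + 17.111 + 11.792 + 37.632 = 84.972.
84.972 / 938 = 0.09059... → 0.091.

0.091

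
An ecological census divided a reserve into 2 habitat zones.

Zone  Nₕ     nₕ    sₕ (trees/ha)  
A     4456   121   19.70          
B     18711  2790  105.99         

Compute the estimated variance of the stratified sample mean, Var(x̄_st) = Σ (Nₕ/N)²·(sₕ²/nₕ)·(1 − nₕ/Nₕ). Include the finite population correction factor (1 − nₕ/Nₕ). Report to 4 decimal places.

2.3503

N = 23167. Term for each stratum: Wₕ²sₕ²/nₕ·(1−nₕ/Nₕ).
Var(x̄_st) = 0.1154361 + 2.2348754 = 2.3503116 → 2.3503.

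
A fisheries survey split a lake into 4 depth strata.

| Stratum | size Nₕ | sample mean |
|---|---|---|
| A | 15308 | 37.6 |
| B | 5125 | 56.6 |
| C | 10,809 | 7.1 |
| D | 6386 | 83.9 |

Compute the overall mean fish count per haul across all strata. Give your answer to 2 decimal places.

N = 15308 + 5125 + 10809 + 6386 = 37628.
Overall mean = Σ (Nₕ/N)·x̄ₕ — weight by population share, not a simple average.
Σ Nₕx̄ₕ = 15308·37.6 + 5125·56.6 + 10809·7.1 + 6386·83.9 = 575580.8 + 290075 + 76743.9 + 535785.4 = 1478185.1.
Divide by N: 1478185.1 / 37628 = 39.2842... → 39.28.

39.28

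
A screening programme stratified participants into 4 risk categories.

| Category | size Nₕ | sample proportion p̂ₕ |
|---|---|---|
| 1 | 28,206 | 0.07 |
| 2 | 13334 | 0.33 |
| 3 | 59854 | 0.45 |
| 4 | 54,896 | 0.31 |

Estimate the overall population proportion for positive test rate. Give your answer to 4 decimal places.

N = 28206 + 13334 + 59854 + 54896 = 156290.
Overall proportion = Σ (Nₕ/N)·p̂ₕ.
Σ Nₕp̂ₕ = 1974.42 + 4400.22 + 26934.3 + 17017.76 = 50326.7.
50326.7 / 156290 = 0.322008... → 0.3220.

0.3220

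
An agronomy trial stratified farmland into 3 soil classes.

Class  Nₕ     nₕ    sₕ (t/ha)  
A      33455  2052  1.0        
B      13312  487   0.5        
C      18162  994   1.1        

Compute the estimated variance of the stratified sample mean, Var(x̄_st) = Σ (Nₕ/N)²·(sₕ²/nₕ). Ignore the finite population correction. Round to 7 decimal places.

N = 64929. Term for each stratum: Wₕ²sₕ²/nₕ.
Var(x̄_st) = 0.0001293800 + 0.0000215784 + 0.0000952465 = 0.0002462050 → 0.0002462.

0.0002462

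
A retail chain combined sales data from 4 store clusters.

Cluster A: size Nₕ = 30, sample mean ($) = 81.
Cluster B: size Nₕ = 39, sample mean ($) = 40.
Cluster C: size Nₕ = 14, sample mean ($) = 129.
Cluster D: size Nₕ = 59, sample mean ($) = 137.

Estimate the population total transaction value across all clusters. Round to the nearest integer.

A: 30·81 = 2430
B: 39·40 = 1560
C: 14·129 = 1806
D: 59·137 = 8083
τ̂ = Σ Nₕx̄ₕ = 13879.

13879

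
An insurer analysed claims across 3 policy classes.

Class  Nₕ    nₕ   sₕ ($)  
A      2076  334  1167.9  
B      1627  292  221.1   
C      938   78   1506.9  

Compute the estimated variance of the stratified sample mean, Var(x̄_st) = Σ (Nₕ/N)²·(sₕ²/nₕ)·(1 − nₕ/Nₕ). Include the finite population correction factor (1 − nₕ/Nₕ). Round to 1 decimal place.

N = 4641. Term for each stratum: Wₕ²sₕ²/nₕ·(1−nₕ/Nₕ).
Var(x̄_st) = 685.6733 + 16.8826 + 1090.3161 = 1792.8720 → 1792.9.

1792.9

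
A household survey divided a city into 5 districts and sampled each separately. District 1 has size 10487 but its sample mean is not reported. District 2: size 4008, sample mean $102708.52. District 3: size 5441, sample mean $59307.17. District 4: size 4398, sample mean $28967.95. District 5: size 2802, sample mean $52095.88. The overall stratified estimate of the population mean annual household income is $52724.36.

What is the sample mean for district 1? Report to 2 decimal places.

Σ Nₕx̄ₕ = N·μ, so 10487·x̄_1 = 27136·52724.36 − (4008·102708.52 + 5441·59307.17 + 4398·28967.95 + 2802·52095.88).
= 1430728232.96 − 1007719759.99 = 423008472.97.
x̄_1 = 423008472.97 / 10487 = 40336.4616... → 40336.46.

40336.46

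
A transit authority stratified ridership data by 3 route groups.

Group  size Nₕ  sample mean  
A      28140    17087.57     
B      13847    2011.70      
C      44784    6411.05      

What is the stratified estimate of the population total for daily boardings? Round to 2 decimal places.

A: 28140·17087.57 = 480844219.8
B: 13847·2011.70 = 27856009.9
C: 44784·6411.05 = 287112463.2
τ̂ = Σ Nₕx̄ₕ = 795812692.90.

795812692.90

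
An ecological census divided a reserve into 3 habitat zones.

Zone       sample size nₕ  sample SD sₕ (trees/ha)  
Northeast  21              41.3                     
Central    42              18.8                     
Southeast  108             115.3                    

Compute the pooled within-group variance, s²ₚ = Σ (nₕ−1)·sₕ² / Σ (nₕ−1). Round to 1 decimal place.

8756.4

Degrees of freedom: 20 + 41 + 107 = 168.
Σ(nₕ−1)sₕ² = 20·1705.69 + 41·353.44 + 107·13294.09 = 1471072.47.
s²ₚ = 1471072.47 / 168 = 8756.384... → 8756.4.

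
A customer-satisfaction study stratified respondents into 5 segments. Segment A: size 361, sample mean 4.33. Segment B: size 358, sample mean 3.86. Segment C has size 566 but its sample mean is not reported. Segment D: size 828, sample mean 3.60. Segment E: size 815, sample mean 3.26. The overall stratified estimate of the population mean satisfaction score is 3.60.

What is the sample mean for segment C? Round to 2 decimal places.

Σ Nₕx̄ₕ = N·μ, so 566·x̄_C = 2928·3.60 − (361·4.33 + 358·3.86 + 828·3.60 + 815·3.26).
= 10540.8 − 8582.71 = 1958.09.
x̄_C = 1958.09 / 566 = 3.4595... → 3.46.

3.46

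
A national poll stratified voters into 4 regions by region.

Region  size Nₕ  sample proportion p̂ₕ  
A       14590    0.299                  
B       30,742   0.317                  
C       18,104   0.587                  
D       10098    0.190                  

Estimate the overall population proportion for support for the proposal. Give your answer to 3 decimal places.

0.362

Wₕ = Nₕ/N with N = 73534: 0.1984, 0.4181, 0.2462, 0.1373.
p̂_st = 0.1984·0.299 + 0.4181·0.317 + 0.2462·0.587 + 0.1373·0.190 ≈ 0.36246... → 0.362.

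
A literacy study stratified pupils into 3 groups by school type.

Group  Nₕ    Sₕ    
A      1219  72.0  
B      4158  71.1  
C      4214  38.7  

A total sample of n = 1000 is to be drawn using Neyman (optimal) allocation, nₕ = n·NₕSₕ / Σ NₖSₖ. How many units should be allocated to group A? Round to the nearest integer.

Σ NₕSₕ = 1219·72.0 + 4158·71.1 + 4214·38.7 = 546483.6.
Share for A: 87768/546483.6 = 0.16061.
n_A = 1000 × 0.16061 = 160.605... → 161.

161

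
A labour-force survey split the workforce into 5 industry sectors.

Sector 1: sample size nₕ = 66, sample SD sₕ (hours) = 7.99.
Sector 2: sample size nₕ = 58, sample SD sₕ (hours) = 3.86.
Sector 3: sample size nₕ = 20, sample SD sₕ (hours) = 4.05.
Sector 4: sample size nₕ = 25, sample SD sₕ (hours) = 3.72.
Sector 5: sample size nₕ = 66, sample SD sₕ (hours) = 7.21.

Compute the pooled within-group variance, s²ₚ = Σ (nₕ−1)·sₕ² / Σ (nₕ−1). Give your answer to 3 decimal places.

39.224

1: (66−1)·7.99² = 65·63.8401 = 4149.6065
2: (58−1)·3.86² = 57·14.8996 = 849.2772
3: (20−1)·4.05² = 19·16.4025 = 311.6475
4: (25−1)·3.72² = 24·13.8384 = 332.1216
5: (66−1)·7.21² = 65·51.9841 = 3378.9665
Numerator = 9021.6193; denominator = Σ(nₕ−1) = 230.
s²ₚ = 9021.6193/230 = 39.22443... → 39.224.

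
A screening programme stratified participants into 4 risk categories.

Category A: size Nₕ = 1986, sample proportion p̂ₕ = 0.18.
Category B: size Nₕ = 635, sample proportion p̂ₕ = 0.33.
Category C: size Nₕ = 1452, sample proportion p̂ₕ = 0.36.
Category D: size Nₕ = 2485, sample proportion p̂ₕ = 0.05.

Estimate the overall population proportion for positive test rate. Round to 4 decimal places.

Wₕ = Nₕ/N with N = 6558: 0.3028, 0.0968, 0.2214, 0.3789.
p̂_st = 0.3028·0.18 + 0.0968·0.33 + 0.2214·0.36 + 0.3789·0.05 ≈ 0.185117... → 0.1851.

0.1851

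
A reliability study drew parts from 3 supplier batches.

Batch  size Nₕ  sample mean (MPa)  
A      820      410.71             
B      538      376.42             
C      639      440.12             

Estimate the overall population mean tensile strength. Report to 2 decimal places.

410.88

N = 820 + 538 + 639 = 1997.
Weight each subgroup mean by Nₕ/N and sum.
Σ Nₕx̄ₕ = 820·410.71 + 538·376.42 + 639·440.12 = 336782.2 + 202513.96 + 281236.68 = 820532.84.
Divide by N: 820532.84 / 1997 = 410.8827... → 410.88.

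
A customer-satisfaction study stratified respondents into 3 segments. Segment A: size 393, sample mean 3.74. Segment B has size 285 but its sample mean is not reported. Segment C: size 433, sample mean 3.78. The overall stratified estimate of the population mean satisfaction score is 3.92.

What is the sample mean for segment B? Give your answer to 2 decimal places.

Σ Nₕx̄ₕ = N·μ, so 285·x̄_B = 1111·3.92 − (393·3.74 + 433·3.78).
= 4355.12 − 3106.56 = 1248.56.
x̄_B = 1248.56 / 285 = 4.3809... → 4.38.

4.38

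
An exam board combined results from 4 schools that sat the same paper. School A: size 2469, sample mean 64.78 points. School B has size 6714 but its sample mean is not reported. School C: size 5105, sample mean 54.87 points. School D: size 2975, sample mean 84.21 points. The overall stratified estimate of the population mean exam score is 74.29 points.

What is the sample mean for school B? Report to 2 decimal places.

N = 2469 + 6714 + 5105 + 2975 = 17263.
Overall total = μ·N = 74.29·17263 = 1282468.27.
Subtract the known strata: 2469·64.78 + 5105·54.87 + 2975·84.21 = 690577.92.
Remaining total for school B: 1282468.27 − 690577.92 = 591890.35.
Divide by its size: 591890.35 / 6714 = 88.1576... → 88.16.

88.16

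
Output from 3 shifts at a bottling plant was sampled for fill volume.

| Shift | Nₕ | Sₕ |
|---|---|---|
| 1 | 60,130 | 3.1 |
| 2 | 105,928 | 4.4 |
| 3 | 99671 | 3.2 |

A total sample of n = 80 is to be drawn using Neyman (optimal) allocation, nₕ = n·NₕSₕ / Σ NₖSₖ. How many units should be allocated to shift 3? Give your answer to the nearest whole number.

26

1: NₕSₕ = 60130·3.1 = 186403
2: NₕSₕ = 105928·4.4 = 466083.2
3: NₕSₕ = 99671·3.2 = 318947.2
Σ NₕSₕ = 971433.4.
n_3 = 80·318947.2/971433.4 = 26.266... → 26.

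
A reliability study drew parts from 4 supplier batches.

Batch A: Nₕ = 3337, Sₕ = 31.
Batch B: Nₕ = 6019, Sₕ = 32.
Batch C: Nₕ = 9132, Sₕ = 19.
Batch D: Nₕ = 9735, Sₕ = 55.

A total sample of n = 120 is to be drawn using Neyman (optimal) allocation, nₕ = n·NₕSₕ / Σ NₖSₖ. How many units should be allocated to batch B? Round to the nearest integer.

23

Σ NₕSₕ = 3337·31 + 6019·32 + 9132·19 + 9735·55 = 1004988.
Share for B: 192608/1004988 = 0.19165.
n_B = 120 × 0.19165 = 22.998... → 23.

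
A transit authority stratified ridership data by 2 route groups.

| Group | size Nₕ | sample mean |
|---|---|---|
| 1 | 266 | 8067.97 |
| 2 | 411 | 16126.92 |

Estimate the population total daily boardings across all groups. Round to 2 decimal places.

1: 266·8067.97 = 2146080.02
2: 411·16126.92 = 6628164.12
τ̂ = Σ Nₕx̄ₕ = 8774244.14.

8774244.14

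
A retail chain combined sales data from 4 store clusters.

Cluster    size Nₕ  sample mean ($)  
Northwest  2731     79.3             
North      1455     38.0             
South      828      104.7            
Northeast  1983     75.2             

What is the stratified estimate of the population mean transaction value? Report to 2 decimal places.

72.56

N = 6997; weights Wₕ = Nₕ/N = (0.3903, 0.2079, 0.1183, 0.2834).
x̄_st = Σ Wₕ·x̄ₕ = 0.3903·79.3 + 0.2079·38.0 + 0.1183·104.7 + 0.2834·75.2 ≈ 72.5556...
→ 72.56.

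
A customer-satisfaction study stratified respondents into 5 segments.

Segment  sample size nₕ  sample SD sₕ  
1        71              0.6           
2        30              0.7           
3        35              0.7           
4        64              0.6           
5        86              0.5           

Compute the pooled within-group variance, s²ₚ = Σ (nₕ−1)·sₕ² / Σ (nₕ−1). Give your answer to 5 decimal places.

1: (71−1)·0.6² = 70·0.36 = 25.2
2: (30−1)·0.7² = 29·0.49 = 14.21
3: (35−1)·0.7² = 34·0.49 = 16.66
4: (64−1)·0.6² = 63·0.36 = 22.68
5: (86−1)·0.5² = 85·0.25 = 21.25
Numerator = 100; denominator = Σ(nₕ−1) = 281.
s²ₚ = 100/281 = 0.3558719... → 0.35587.

0.35587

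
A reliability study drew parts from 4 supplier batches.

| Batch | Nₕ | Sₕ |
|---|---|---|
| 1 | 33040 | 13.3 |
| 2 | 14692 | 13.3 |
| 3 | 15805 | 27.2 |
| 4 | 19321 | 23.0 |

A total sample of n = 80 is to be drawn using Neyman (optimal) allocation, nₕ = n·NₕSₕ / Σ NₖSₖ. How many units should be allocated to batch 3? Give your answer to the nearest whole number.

23

1: NₕSₕ = 33040·13.3 = 439432
2: NₕSₕ = 14692·13.3 = 195403.6
3: NₕSₕ = 15805·27.2 = 429896
4: NₕSₕ = 19321·23.0 = 444383
Σ NₕSₕ = 1509114.6.
n_3 = 80·429896/1509114.6 = 22.789... → 23.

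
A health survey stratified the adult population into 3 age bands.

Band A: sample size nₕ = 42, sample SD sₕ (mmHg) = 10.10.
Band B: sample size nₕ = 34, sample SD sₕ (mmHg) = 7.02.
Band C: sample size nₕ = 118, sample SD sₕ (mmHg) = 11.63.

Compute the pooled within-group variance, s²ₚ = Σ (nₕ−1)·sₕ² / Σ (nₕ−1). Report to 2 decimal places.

A: (42−1)·10.10² = 41·102.01 = 4182.41
B: (34−1)·7.02² = 33·49.2804 = 1626.2532
C: (118−1)·11.63² = 117·135.2569 = 15825.0573
Numerator = 21633.7205; denominator = Σ(nₕ−1) = 191.
s²ₚ = 21633.7205/191 = 113.2656... → 113.27.

113.27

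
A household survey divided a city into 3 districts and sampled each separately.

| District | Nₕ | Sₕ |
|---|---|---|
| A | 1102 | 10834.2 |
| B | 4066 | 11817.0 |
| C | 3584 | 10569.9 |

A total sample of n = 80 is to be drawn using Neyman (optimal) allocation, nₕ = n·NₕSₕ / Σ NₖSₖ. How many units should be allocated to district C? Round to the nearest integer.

Σ NₕSₕ = 1102·10834.2 + 4066·11817.0 + 3584·10569.9 = 97869732.
Share for C: 37882521.6/97869732 = 0.38707.
n_C = 80 × 0.38707 = 30.966... → 31.

31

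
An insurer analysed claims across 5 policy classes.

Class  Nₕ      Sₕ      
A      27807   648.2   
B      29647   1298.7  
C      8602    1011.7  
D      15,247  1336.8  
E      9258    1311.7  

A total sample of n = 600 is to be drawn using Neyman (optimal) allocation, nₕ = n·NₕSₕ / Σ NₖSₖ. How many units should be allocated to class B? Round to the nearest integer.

A: NₕSₕ = 27807·648.2 = 18024497.4
B: NₕSₕ = 29647·1298.7 = 38502558.9
C: NₕSₕ = 8602·1011.7 = 8702643.4
D: NₕSₕ = 15247·1336.8 = 20382189.6
E: NₕSₕ = 9258·1311.7 = 12143718.6
Σ NₕSₕ = 97755607.9.
n_B = 600·38502558.9/97755607.9 = 236.319... → 236.

236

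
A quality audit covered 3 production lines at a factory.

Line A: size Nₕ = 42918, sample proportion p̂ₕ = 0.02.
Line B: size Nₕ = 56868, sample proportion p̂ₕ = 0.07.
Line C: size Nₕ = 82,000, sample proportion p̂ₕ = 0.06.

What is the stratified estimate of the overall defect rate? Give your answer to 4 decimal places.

0.0537

N = 42918 + 56868 + 82000 = 181786.
Overall proportion = Σ (Nₕ/N)·p̂ₕ.
Σ Nₕp̂ₕ = 858.36 + 3980.76 + 4920 = 9759.12.
9759.12 / 181786 = 0.053685... → 0.0537.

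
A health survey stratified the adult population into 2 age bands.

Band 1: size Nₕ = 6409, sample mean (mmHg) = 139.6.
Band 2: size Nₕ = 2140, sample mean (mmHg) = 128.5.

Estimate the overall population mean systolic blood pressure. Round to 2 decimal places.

136.82

N = 6409 + 2140 = 8549.
Overall mean = Σ (Nₕ/N)·x̄ₕ — weight by population share, not a simple average.
Σ Nₕx̄ₕ = 6409·139.6 + 2140·128.5 = 894696.4 + 274990 = 1169686.4.
Divide by N: 1169686.4 / 8549 = 136.8214... → 136.82.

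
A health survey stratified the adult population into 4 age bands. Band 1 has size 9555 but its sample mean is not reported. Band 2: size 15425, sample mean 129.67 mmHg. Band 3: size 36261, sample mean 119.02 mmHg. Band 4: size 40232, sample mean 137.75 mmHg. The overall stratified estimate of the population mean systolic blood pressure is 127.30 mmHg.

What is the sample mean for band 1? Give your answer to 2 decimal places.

110.90

Σ Nₕx̄ₕ = N·μ, so 9555·x̄_1 = 101473·127.30 − (15425·129.67 + 36261·119.02 + 40232·137.75).
= 12917512.9 − 11857901.97 = 1059610.93.
x̄_1 = 1059610.93 / 9555 = 110.8960... → 110.90.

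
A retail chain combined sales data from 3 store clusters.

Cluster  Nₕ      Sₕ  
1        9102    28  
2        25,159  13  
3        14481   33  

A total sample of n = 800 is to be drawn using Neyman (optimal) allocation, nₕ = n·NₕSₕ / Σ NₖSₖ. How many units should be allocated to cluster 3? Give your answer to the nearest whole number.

361

Σ NₕSₕ = 9102·28 + 25159·13 + 14481·33 = 1059796.
Share for 3: 477873/1059796 = 0.45091.
n_3 = 800 × 0.45091 = 360.728... → 361.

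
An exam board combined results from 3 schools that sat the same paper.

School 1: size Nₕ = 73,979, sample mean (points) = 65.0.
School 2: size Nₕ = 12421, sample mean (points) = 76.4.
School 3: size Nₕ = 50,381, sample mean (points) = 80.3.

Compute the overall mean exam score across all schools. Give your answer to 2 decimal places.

x̄_st = (Σ Nₕx̄ₕ) / (Σ Nₕ) = (73979·65.0 + 12421·76.4 + 50381·80.3) / 136781
= 9803193.7 / 136781 = 71.6707... → 71.67.

71.67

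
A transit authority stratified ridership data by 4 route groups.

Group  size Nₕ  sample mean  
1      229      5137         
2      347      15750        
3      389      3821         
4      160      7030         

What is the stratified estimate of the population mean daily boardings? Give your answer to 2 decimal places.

8224.70

N = 229 + 347 + 389 + 160 = 1125.
Overall mean = Σ (Nₕ/N)·x̄ₕ — weight by population share, not a simple average.
Σ Nₕx̄ₕ = 229·5137 + 347·15750 + 389·3821 + 160·7030 = 1176373 + 5465250 + 1486369 + 1124800 = 9252792.
Divide by N: 9252792 / 1125 = 8224.704 → 8224.70.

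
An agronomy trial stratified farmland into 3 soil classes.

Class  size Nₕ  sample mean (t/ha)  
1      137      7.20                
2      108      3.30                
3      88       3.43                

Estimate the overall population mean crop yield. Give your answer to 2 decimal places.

N = 333; weights Wₕ = Nₕ/N = (0.4114, 0.3243, 0.2643).
x̄_st = Σ Wₕ·x̄ₕ = 0.4114·7.20 + 0.3243·3.30 + 0.2643·3.43 ≈ 4.9389...
→ 4.94.

4.94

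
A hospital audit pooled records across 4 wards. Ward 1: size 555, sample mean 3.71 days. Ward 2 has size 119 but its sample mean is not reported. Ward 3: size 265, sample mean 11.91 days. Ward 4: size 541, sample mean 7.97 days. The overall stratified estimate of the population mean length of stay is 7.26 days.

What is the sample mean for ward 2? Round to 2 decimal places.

N = 555 + 119 + 265 + 541 = 1480.
Overall total = μ·N = 7.26·1480 = 10744.8.
Subtract the known strata: 555·3.71 + 265·11.91 + 541·7.97 = 9526.97.
Remaining total for ward 2: 10744.8 − 9526.97 = 1217.83.
Divide by its size: 1217.83 / 119 = 10.2339... → 10.23.

10.23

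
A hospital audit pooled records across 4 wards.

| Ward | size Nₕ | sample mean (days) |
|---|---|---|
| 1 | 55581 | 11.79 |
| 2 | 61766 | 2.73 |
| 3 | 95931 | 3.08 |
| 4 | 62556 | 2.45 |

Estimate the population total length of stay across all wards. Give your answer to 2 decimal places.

1272650.85

1: 55581·11.79 = 655299.99
2: 61766·2.73 = 168621.18
3: 95931·3.08 = 295467.48
4: 62556·2.45 = 153262.2
τ̂ = Σ Nₕx̄ₕ = 1272650.85.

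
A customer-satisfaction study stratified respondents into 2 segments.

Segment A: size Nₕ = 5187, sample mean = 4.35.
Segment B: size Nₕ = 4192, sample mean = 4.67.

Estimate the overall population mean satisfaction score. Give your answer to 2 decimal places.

x̄_st = (Σ Nₕx̄ₕ) / (Σ Nₕ) = (5187·4.35 + 4192·4.67) / 9379
= 42140.09 / 9379 = 4.4930... → 4.49.

4.49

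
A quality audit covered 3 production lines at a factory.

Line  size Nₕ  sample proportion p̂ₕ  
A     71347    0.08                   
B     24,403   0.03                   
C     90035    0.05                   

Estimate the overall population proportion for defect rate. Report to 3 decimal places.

Wₕ = Nₕ/N with N = 185785: 0.3840, 0.1314, 0.4846.
p̂_st = 0.3840·0.08 + 0.1314·0.03 + 0.4846·0.05 ≈ 0.05889... → 0.059.

0.059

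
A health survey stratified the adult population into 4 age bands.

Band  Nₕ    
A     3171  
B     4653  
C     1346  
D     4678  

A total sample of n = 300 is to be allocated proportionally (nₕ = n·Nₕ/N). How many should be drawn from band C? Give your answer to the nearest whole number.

29

Share of band C = 1346/13848 = 0.09720.
Allocate 300 × 0.09720 = 29.159... → 29.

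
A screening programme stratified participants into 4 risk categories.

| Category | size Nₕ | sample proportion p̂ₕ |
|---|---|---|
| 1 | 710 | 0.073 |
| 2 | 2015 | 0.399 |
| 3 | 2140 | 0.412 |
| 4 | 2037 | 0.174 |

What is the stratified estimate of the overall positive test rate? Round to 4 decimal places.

Wₕ = Nₕ/N with N = 6902: 0.1029, 0.2919, 0.3101, 0.2951.
p̂_st = 0.1029·0.073 + 0.2919·0.399 + 0.3101·0.412 + 0.2951·0.174 ≈ 0.303091... → 0.3031.

0.3031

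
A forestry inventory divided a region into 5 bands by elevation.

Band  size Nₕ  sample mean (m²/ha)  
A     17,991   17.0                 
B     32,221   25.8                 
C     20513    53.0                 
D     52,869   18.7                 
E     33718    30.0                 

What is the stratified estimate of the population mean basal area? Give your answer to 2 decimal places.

26.85

N = 157312; weights Wₕ = Nₕ/N = (0.1144, 0.2048, 0.1304, 0.3361, 0.2143).
x̄_st = Σ Wₕ·x̄ₕ = 0.1144·17.0 + 0.2048·25.8 + 0.1304·53.0 + 0.3361·18.7 + 0.2143·30.0 ≈ 26.8545...
→ 26.85.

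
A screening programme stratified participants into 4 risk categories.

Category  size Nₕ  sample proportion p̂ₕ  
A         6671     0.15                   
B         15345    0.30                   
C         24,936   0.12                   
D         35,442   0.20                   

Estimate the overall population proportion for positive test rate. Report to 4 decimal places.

0.1904

Wₕ = Nₕ/N with N = 82394: 0.0810, 0.1862, 0.3026, 0.4302.
p̂_st = 0.0810·0.15 + 0.1862·0.30 + 0.3026·0.12 + 0.4302·0.20 ≈ 0.190364... → 0.1904.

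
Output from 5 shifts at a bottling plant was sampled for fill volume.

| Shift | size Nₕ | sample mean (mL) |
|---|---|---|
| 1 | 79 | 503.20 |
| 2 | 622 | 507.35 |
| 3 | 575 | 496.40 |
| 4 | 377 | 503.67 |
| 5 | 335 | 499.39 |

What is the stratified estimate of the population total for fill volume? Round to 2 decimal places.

Estimate total by summing Nₕ·x̄ₕ over strata.
79·503.20 + 622·507.35 + 575·496.40 + 377·503.67 + 335·499.39 = 39752.8 + 315571.7 + 285430 + 189883.59 + 167295.65 = 997933.74.

997933.74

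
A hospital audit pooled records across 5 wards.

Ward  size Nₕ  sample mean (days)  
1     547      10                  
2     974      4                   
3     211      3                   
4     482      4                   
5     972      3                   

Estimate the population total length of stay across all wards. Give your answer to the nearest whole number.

Estimate total by summing Nₕ·x̄ₕ over strata.
547·10 + 974·4 + 211·3 + 482·4 + 972·3 = 5470 + 3896 + 633 + 1928 + 2916 = 14843.

14843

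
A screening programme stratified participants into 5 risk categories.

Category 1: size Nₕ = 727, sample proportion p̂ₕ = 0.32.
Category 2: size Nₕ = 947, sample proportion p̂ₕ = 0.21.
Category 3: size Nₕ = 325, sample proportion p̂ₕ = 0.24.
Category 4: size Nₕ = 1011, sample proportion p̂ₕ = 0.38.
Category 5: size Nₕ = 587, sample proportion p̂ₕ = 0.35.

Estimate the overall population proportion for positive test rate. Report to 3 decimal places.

0.306

Wₕ = Nₕ/N with N = 3597: 0.2021, 0.2633, 0.0904, 0.2811, 0.1632.
p̂_st = 0.2021·0.32 + 0.2633·0.21 + 0.0904·0.24 + 0.2811·0.38 + 0.1632·0.35 ≈ 0.30557... → 0.306.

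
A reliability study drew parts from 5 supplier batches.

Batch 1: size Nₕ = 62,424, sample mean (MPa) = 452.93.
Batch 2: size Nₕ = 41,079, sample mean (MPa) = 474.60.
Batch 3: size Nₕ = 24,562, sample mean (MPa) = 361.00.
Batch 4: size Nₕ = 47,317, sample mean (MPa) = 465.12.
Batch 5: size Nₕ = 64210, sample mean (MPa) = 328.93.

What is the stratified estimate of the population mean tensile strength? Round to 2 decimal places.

416.40

N = 62424 + 41079 + 24562 + 47317 + 64210 = 239592.
Overall mean = Σ (Nₕ/N)·x̄ₕ — weight by population share, not a simple average.
Σ Nₕx̄ₕ = 62424·452.93 + 41079·474.60 + 24562·361.00 + 47317·465.12 + 64210·328.93 = 28273702.32 + 19496093.4 + 8866882 + 22008083.04 + 21120595.3 = 99765356.06.
Divide by N: 99765356.06 / 239592 = 416.3969... → 416.40.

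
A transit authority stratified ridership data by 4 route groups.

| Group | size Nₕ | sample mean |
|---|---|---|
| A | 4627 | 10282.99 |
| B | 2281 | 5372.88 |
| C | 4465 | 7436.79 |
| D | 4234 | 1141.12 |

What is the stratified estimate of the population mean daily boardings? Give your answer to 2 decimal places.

6271.01

N = 4627 + 2281 + 4465 + 4234 = 15607.
Weight each subgroup mean by Nₕ/N and sum.
Σ Nₕx̄ₕ = 4627·10282.99 + 2281·5372.88 + 4465·7436.79 + 4234·1141.12 = 47579394.73 + 12255539.28 + 33205267.35 + 4831502.08 = 97871703.44.
Divide by N: 97871703.44 / 15607 = 6271.0132... → 6271.01.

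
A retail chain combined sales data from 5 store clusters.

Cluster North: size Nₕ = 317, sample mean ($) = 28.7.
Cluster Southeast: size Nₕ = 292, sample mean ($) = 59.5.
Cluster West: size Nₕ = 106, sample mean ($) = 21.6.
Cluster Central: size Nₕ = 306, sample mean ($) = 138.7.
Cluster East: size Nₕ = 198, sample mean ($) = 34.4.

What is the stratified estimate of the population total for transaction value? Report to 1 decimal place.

78014.9

North: 317·28.7 = 9097.9
Southeast: 292·59.5 = 17374
West: 106·21.6 = 2289.6
Central: 306·138.7 = 42442.2
East: 198·34.4 = 6811.2
τ̂ = Σ Nₕx̄ₕ = 78014.9.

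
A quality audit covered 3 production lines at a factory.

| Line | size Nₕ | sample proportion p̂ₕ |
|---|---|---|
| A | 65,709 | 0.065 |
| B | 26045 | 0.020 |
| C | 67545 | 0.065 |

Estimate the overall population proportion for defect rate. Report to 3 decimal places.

0.058

Wₕ = Nₕ/N with N = 159299: 0.4125, 0.1635, 0.4240.
p̂_st = 0.4125·0.065 + 0.1635·0.020 + 0.4240·0.065 ≈ 0.05764... → 0.058.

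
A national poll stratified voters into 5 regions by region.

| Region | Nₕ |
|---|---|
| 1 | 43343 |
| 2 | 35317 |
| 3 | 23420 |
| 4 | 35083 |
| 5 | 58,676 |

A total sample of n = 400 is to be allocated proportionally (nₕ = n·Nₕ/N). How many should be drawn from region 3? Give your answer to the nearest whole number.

N = 43343 + 35317 + 23420 + 35083 + 58676 = 195839.
n_3 = 400·23420/195839 = 47.835... → 48.

48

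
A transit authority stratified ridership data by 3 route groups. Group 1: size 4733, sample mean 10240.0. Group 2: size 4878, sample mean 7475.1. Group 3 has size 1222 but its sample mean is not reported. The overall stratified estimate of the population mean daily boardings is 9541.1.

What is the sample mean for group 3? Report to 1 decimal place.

N = 4733 + 4878 + 1222 = 10833.
Overall total = μ·N = 9541.1·10833 = 103358736.3.
Subtract the known strata: 4733·10240.0 + 4878·7475.1 = 84929457.8.
Remaining total for group 3: 103358736.3 − 84929457.8 = 18429278.5.
Divide by its size: 18429278.5 / 1222 = 15081.243... → 15081.2.

15081.2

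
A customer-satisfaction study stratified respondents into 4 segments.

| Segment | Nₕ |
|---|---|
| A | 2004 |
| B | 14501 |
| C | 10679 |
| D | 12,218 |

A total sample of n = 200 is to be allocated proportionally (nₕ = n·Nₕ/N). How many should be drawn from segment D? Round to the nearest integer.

Share of segment D = 12218/39402 = 0.31009.
Allocate 200 × 0.31009 = 62.017... → 62.

62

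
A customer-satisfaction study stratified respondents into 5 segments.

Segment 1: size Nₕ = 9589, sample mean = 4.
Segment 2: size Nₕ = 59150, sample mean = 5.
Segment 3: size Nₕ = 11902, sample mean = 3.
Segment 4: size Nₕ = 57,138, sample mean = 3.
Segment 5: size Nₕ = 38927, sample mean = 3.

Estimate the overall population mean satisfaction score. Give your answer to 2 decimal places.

3.72

N = 9589 + 59150 + 11902 + 57138 + 38927 = 176706.
Overall mean = Σ (Nₕ/N)·x̄ₕ — weight by population share, not a simple average.
Σ Nₕx̄ₕ = 9589·4 + 59150·5 + 11902·3 + 57138·3 + 38927·3 = 38356 + 295750 + 35706 + 171414 + 116781 = 658007.
Divide by N: 658007 / 176706 = 3.7237... → 3.72.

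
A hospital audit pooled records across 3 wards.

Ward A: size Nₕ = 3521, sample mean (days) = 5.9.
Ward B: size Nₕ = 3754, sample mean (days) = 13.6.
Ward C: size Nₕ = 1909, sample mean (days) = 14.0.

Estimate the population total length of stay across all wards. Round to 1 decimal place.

98554.3

Estimate total by summing Nₕ·x̄ₕ over strata.
3521·5.9 + 3754·13.6 + 1909·14.0 = 20773.9 + 51054.4 + 26726 = 98554.3.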